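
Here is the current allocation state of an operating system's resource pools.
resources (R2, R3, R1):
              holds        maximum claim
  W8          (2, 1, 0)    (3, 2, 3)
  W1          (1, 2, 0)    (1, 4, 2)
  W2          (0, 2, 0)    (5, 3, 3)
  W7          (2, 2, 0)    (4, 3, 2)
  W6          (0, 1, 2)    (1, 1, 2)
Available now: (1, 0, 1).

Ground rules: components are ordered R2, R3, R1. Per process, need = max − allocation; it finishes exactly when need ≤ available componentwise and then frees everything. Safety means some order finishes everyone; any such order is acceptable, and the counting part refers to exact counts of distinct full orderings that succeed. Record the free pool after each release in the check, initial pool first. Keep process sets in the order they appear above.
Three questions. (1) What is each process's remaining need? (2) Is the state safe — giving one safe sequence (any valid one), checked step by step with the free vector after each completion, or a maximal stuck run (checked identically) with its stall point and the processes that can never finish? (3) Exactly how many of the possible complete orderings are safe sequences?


(1) Outstanding need per process (order R2, R3, R1):
  W8: (1, 1, 3)
  W1: (0, 2, 2)
  W2: (5, 1, 3)
  W7: (2, 1, 2)
  W6: (1, 0, 0)
(2) SAFE — a valid safe sequence is W6, W8, W7, W2, W1.
Key observation: the order's first zero-slack moment is W6 ((1, 0, 0) needed, (1, 0, 1) free — a requested resource with nothing to spare).
Walking it through:
  pool = (1, 0, 1)
  run W6 (needs (1, 0, 0), free (1, 0, 1)); after release of (0, 1, 2) the pool is (1, 1, 3)
  run W8 (needs (1, 1, 3), free (1, 1, 3)); after release of (2, 1, 0) the pool is (3, 2, 3)
  run W7 (needs (2, 1, 2), free (3, 2, 3)); after release of (2, 2, 0) the pool is (5, 4, 3)
  run W2 (needs (5, 1, 3), free (5, 4, 3)); after release of (0, 2, 0) the pool is (5, 6, 3)
  run W1 (needs (0, 2, 2), free (5, 6, 3)); after release of (1, 2, 0) the pool is (6, 8, 3)
(3) The exact count: 3 of the possible complete orderings are safe sequences.


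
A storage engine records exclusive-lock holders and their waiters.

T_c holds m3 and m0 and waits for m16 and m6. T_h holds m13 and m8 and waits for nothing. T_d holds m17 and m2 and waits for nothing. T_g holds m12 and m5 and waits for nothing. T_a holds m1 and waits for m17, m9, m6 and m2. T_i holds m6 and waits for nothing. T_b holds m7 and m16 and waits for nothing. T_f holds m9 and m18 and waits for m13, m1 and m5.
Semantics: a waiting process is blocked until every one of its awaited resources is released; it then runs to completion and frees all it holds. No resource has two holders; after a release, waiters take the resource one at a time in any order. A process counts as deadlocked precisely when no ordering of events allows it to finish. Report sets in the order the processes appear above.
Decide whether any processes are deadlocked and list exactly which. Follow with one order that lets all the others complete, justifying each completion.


Deadlocked: T_a and T_f.
Key observation: the knot is the closed ring of waits T_a -> T_f -> T_a; no other process is dragged down with it.
One completion order for the rest: T_b, T_i, T_g, T_d, T_c, T_h.
Step-by-step check:
  T_b: no waits; runs immediately, freeing m7 and m16
  T_i: no waits; runs immediately, freeing m6
  T_g: no waits; runs immediately, freeing m12 and m5
  T_d: no waits; runs immediately, freeing m17 and m2
  T_c waits on m16 and m6 — all released -> runs and releases m3 and m0
  T_h: no waits; runs immediately, freeing m13 and m8


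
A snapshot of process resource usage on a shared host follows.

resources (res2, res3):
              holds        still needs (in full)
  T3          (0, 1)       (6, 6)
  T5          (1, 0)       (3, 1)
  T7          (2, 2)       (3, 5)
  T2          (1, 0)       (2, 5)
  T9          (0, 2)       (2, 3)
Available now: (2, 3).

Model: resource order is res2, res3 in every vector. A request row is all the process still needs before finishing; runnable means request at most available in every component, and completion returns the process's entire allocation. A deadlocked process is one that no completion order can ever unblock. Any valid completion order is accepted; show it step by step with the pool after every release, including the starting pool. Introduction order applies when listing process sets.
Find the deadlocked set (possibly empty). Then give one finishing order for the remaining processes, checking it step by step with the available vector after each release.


No process is deadlocked.
Key observation: there is always a runnable process — T9 first — so the state unwinds completely.
One completion order for the rest: T9, T2, T7, T5, T3. Walking it through:
  pool = (2, 3)
  T9: need (2, 3) fits (2, 3); releases (0, 2), pool now (2, 5)
  T2: need (2, 5) fits (2, 5); releases (1, 0), pool now (3, 5)
  T7: need (3, 5) fits (3, 5); releases (2, 2), pool now (5, 7)
  T5: need (3, 1) fits (5, 7); releases (1, 0), pool now (6, 7)
  T3: need (6, 6) fits (6, 7); releases (0, 1), pool now (6, 8)


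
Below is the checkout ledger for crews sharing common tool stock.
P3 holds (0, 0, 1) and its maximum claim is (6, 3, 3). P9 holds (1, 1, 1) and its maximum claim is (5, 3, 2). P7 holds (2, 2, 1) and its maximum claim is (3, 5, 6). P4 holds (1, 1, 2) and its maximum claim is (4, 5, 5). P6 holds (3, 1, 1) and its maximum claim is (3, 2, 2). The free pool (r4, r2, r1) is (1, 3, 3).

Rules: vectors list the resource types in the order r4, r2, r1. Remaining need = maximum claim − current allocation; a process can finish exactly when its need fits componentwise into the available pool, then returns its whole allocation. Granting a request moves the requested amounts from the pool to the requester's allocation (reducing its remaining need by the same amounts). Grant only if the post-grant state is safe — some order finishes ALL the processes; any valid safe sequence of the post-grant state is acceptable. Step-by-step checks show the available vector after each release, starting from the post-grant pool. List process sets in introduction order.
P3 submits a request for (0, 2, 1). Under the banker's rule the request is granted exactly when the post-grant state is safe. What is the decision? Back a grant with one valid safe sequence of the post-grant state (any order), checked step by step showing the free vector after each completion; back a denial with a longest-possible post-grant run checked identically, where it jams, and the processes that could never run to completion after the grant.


DENY — the pretend-granted state is unsafe.
Key observation: after P6, P9 the pool peaks at (5, 3, 4), and each blocked process is short somewhere: P3 on r4; P7 on r1; P4 on r2.
On the post-grant state, P6, P9 is a maximal run — nothing extends it. Verifying each step:
  pool = (1, 1, 2)
  run P6 (needs (0, 1, 1), free (1, 1, 2)); after release of (3, 1, 1) the pool is (4, 2, 3)
  run P9 (needs (4, 2, 1), free (4, 2, 3)); after release of (1, 1, 1) the pool is (5, 3, 4)
  P3 still needs (6, 1, 1) but only (5, 3, 4) is free — short on r4
  P7 still needs (1, 3, 5) but only (5, 3, 4) is free — short on r1
  P4 still needs (3, 4, 3) but only (5, 3, 4) is free — short on r2
Had the request been granted, P3, P7 and P4 could never finish.


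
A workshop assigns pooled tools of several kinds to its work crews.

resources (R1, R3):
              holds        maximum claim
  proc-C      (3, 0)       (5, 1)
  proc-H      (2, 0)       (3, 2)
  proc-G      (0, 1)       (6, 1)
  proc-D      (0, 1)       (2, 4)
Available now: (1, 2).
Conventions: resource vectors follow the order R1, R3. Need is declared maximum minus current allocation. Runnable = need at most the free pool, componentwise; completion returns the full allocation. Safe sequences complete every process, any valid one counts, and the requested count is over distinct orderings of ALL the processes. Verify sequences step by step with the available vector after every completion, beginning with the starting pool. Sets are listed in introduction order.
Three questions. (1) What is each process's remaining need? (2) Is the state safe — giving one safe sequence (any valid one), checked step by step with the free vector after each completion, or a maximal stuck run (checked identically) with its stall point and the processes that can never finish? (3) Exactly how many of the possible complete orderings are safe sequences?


(1) Need matrix, components ordered R1, R3:
  proc-C: (2, 1)
  proc-H: (1, 2)
  proc-G: (6, 0)
  proc-D: (2, 3)
(2) The state is SAFE; one workable sequence: proc-H, proc-C, proc-G, proc-D.
Key observation: proc-H marks the first exact bind of the order: its need (1, 2) fits the free (1, 2) with zero slack on a requested resource.
Verifying each step:
  pool = (1, 2)
  proc-H needs (1, 2) <= (1, 2) -> finishes; pool += (2, 0) = (3, 2)
  proc-C needs (2, 1) <= (3, 2) -> finishes; pool += (3, 0) = (6, 2)
  proc-G needs (6, 0) <= (6, 2) -> finishes; pool += (0, 1) = (6, 3)
  proc-D needs (2, 3) <= (6, 3) -> finishes; pool += (0, 1) = (6, 4)
(3) Precisely 1 of the possible complete orderings is a safe sequence.


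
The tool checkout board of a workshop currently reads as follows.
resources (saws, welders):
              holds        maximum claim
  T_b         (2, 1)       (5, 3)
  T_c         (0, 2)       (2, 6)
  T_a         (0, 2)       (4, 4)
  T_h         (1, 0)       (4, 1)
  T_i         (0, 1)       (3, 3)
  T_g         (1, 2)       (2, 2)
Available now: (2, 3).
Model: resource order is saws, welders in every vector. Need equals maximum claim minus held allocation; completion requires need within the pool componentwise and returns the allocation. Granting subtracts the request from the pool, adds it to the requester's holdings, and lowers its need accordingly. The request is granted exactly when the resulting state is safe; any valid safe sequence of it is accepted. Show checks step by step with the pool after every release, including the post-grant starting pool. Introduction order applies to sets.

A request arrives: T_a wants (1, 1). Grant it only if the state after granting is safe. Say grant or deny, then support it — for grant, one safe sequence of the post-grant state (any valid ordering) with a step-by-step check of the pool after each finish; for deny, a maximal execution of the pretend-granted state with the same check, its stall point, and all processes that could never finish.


DENY: after the grant no complete ordering would exist.
Key observation: even finishing T_g, T_c leaves just (2, 6) free — too little saws for any of the remaining processes.
After a pretend grant, a maximal execution: T_g, T_c — then nothing else fits. Check, step by step:
  pool = (1, 2)
  T_g needs (1, 0) <= (1, 2) -> finishes; pool += (1, 2) = (2, 4)
  T_c needs (2, 4) <= (2, 4) -> finishes; pool += (0, 2) = (2, 6)
  blocked: T_b wants (3, 2), pool (2, 6) — not enough saws
  blocked: T_a wants (3, 1), pool (2, 6) — not enough saws
  blocked: T_h wants (3, 1), pool (2, 6) — not enough saws
  blocked: T_i wants (3, 2), pool (2, 6) — not enough saws
Post-grant, the permanently blocked set is T_b, T_a, T_h and T_i.


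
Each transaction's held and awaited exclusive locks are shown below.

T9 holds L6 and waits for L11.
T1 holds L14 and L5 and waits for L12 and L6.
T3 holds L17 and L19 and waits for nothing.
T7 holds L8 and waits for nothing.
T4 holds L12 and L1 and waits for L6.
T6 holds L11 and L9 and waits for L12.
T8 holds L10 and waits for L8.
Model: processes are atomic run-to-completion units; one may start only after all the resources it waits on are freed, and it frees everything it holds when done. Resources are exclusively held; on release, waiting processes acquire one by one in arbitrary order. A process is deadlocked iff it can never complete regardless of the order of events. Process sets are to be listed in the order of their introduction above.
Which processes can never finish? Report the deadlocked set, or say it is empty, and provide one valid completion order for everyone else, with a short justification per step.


Deadlocked: T9, T1, T4 and T6.
Key observation: the loop T9 -> T6 -> T4 -> T9 blocks itself forever; T1 waits into the deadlock from upstream.
One completion order for the rest: T7, T8, T3.
Walking it through:
  T7 waits on nothing -> runs at once and releases L8
  T8: everything it awaited (L8) is free; runs, freeing L10
  T3 waits on nothing -> runs at once and releases L17 and L19


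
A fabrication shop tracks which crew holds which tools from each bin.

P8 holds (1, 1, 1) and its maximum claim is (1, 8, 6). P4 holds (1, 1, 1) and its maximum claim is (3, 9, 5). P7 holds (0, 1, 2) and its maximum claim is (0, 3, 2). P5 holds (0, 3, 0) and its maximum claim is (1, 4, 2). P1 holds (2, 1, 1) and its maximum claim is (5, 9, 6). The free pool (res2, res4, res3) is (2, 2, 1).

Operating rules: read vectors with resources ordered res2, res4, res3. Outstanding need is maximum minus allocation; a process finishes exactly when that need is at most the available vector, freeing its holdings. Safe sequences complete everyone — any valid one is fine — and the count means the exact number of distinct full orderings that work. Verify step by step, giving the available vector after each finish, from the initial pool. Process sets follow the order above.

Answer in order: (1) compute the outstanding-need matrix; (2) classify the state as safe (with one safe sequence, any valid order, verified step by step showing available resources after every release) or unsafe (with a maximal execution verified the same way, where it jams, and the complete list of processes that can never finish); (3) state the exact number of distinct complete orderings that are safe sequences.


(1) Remaining need (order res2, res4, res3):
  P8: (0, 7, 5)
  P4: (2, 8, 4)
  P7: (0, 2, 0)
  P5: (1, 1, 2)
  P1: (3, 8, 5)
(2) The state is UNSAFE.
Key observation: no order helps: past P7, P5, the free pool tops out at (2, 6, 3), below what each blocked process needs in res4.
Going as far as possible: P7, P5; after that, nothing fits. Step-by-step check:
  pool = (2, 2, 1)
  P7 needs (0, 2, 0) <= (2, 2, 1) -> finishes; pool += (0, 1, 2) = (2, 3, 3)
  P5 needs (1, 1, 2) <= (2, 3, 3) -> finishes; pool += (0, 3, 0) = (2, 6, 3)
  blocked: P8 wants (0, 7, 5), pool (2, 6, 3) — not enough res4 and res3
  blocked: P4 wants (2, 8, 4), pool (2, 6, 3) — not enough res4 and res3
  blocked: P1 wants (3, 8, 5), pool (2, 6, 3) — not enough res2, res4 and res3
Permanently blocked: P8, P4 and P1.
(3) The exact count: 0 of the possible complete orderings are safe sequences.


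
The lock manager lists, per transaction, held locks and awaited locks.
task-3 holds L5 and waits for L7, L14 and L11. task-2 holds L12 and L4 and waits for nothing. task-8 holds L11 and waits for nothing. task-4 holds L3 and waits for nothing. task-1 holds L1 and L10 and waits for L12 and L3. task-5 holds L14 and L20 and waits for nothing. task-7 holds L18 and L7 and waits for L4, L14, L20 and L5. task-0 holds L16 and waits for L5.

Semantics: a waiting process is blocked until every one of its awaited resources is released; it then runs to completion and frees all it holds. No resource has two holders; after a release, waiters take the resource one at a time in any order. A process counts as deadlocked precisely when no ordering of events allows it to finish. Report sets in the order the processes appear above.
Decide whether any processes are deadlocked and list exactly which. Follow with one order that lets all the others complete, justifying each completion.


The deadlocked set is task-3, task-7 and task-0.
Key observation: nobody on the ring task-3 -> task-7 -> task-3 can start until another member finishes, which never happens; task-0 waits into the deadlock from upstream.
One completion order for the rest: task-4, task-5, task-8, task-2, task-1.
Walking it through:
  task-4: no waits; runs immediately, freeing L3
  task-5: no waits; runs immediately, freeing L14 and L20
  task-8: no waits; runs immediately, freeing L11
  task-2: no waits; runs immediately, freeing L12 and L4
  run task-1 (all its waits — L12 and L3 — are resolved); releases L1 and L10


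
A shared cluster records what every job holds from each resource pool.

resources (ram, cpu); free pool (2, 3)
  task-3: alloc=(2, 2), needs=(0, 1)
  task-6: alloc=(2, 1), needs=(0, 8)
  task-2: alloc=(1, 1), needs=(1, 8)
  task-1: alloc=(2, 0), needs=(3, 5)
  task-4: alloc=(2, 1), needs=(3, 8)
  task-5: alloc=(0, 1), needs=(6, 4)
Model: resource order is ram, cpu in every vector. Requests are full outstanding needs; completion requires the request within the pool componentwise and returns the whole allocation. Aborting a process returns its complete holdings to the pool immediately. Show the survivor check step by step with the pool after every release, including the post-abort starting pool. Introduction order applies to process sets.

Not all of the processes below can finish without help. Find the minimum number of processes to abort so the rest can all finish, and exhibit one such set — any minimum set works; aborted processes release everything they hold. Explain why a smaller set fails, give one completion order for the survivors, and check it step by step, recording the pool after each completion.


Abort task-6 and task-4.
Key observation: aborting task-6 and task-4 returns (4, 2), and task-2 — hopeless before — runs at step 4 with the returned capacity in the pool.
No one abort is enough; case by case: task-3 alone leaves task-6 blocked (short on cpu); task-6 alone leaves task-2 blocked (short on cpu); task-2 alone leaves task-6 blocked (short on cpu); task-1 alone leaves task-6 blocked (short on cpu); task-4 alone leaves task-6 blocked (short on cpu); task-5 alone leaves task-6 blocked (short on cpu).
One survivor order: task-1, task-3, task-5, task-2. Walking it through (post-abort pool first):
  pool = (6, 5)
  task-1: need (3, 5) fits (6, 5); releases (2, 0), pool now (8, 5)
  task-3: need (0, 1) fits (8, 5); releases (2, 2), pool now (10, 7)
  task-5: need (6, 4) fits (10, 7); releases (0, 1), pool now (10, 8)
  task-2: need (1, 8) fits (10, 8); releases (1, 1), pool now (11, 9)


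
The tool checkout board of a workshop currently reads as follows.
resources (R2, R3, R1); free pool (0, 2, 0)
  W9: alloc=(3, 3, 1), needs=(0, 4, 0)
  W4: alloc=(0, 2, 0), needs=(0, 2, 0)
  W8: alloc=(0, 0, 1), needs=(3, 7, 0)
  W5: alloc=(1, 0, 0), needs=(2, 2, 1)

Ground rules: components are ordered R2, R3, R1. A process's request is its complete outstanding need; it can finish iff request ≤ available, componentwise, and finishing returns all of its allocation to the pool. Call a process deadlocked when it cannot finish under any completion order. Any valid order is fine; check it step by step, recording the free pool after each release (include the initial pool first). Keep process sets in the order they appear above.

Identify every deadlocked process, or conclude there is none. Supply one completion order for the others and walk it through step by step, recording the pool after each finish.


No process is deadlocked.
Key observation: no deadlock: W4 fits now, and the freed resources carry the rest through.
One completion order for the rest: W4, W9, W5, W8. Check, step by step:
  pool = (0, 2, 0)
  W4 needs (0, 2, 0) <= (0, 2, 0) -> finishes; pool += (0, 2, 0) = (0, 4, 0)
  W9 needs (0, 4, 0) <= (0, 4, 0) -> finishes; pool += (3, 3, 1) = (3, 7, 1)
  W5 needs (2, 2, 1) <= (3, 7, 1) -> finishes; pool += (1, 0, 0) = (4, 7, 1)
  W8 needs (3, 7, 0) <= (4, 7, 1) -> finishes; pool += (0, 0, 1) = (4, 7, 2)


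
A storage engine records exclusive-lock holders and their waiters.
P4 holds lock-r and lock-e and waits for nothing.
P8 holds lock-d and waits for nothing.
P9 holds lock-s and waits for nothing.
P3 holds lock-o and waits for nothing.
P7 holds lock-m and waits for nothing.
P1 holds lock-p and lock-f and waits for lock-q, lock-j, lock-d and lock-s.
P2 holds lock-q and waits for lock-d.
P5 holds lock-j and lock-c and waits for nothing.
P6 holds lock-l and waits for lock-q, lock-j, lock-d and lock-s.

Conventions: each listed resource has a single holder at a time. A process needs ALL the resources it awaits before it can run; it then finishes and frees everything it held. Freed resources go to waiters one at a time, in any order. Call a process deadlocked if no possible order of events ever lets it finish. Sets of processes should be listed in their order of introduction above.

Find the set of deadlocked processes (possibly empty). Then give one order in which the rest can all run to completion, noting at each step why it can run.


No process is deadlocked.
Key observation: all waits point, directly or indirectly, at processes that can finish, so nothing is permanently blocked.
The rest can finish in the order P9, P8, P3, P2, P5, P1, P7, P4, P6.
Verifying each step:
  P9 waits on nothing -> runs at once and releases lock-s
  P8 waits on nothing -> runs at once and releases lock-d
  P3 waits on nothing -> runs at once and releases lock-o
  P2 waits on lock-d — all released -> runs and releases lock-q
  P5 waits on nothing -> runs at once and releases lock-j and lock-c
  P1 waits on lock-q, lock-j, lock-d and lock-s — all released -> runs and releases lock-p and lock-f
  P7 waits on nothing -> runs at once and releases lock-m
  P4 waits on nothing -> runs at once and releases lock-r and lock-e
  P6 waits on lock-q, lock-j, lock-d and lock-s — all released -> runs and releases lock-l


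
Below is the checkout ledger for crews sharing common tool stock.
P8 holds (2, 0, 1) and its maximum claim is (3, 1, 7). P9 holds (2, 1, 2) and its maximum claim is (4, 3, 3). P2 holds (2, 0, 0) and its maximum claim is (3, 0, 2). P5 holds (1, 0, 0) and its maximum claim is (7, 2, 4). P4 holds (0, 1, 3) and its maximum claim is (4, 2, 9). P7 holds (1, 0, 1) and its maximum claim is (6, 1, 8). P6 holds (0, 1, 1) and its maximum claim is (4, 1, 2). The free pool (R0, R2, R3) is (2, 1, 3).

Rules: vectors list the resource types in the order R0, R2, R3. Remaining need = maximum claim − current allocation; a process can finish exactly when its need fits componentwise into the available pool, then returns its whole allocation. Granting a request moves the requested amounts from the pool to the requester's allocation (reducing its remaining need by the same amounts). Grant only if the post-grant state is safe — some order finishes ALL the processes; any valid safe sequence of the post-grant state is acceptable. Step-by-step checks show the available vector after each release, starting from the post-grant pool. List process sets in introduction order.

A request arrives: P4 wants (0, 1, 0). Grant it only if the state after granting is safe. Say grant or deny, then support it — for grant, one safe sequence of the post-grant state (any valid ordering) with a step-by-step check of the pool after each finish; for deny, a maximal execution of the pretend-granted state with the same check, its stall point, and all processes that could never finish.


DENY: after the grant no complete ordering would exist.
Key observation: after P2, P6 the pool peaks at (4, 1, 4), and each blocked process is short somewhere: P8 on R3; P9 on R2; P5 on R0, R2; P4 on R3; P7 on R0, R3.
After a pretend grant, a maximal execution: P2, P6 — then nothing else fits. Check, step by step:
  pool = (2, 0, 3)
  P2: need (1, 0, 2) fits (2, 0, 3); releases (2, 0, 0), pool now (4, 0, 3)
  P6: need (4, 0, 1) fits (4, 0, 3); releases (0, 1, 1), pool now (4, 1, 4)
  blocked: P8 wants (1, 1, 6), pool (4, 1, 4) — not enough R3
  blocked: P9 wants (2, 2, 1), pool (4, 1, 4) — not enough R2
  blocked: P5 wants (6, 2, 4), pool (4, 1, 4) — not enough R0 and R2
  blocked: P4 wants (4, 0, 6), pool (4, 1, 4) — not enough R3
  blocked: P7 wants (5, 1, 7), pool (4, 1, 4) — not enough R0 and R3
Processes that could never finish after the grant: P8, P9, P5, P4 and P7.


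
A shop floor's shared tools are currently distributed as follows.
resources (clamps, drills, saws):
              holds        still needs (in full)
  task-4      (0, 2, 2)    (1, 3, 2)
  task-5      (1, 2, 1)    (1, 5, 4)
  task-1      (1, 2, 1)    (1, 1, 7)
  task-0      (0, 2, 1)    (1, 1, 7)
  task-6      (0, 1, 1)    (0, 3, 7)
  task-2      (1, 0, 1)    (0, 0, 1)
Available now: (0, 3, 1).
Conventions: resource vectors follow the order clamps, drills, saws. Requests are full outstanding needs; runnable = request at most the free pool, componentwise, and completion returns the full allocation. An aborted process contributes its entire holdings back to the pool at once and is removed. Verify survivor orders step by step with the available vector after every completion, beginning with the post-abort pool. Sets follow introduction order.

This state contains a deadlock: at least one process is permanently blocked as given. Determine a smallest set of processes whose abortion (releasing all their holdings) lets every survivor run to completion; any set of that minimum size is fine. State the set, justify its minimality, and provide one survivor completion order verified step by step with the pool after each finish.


Minimum abort set: task-1 and task-0.
Key observation: aborting task-1 and task-0 returns (1, 4, 2), and task-6 — hopeless before — runs at step 4 with the returned capacity in the pool.
Minimality, checking each single-abort alternative: task-4 alone leaves task-1 blocked (short on saws); task-5 alone leaves task-1 blocked (short on saws); task-1 alone leaves task-0 blocked (short on saws); task-0 alone leaves task-1 blocked (short on saws); task-6 alone leaves task-1 blocked (short on saws); task-2 alone leaves task-1 blocked (short on saws).
Survivors finish in the order: task-2, task-4, task-5, task-6. Check, step by step (pool after the aborts first):
  pool = (1, 7, 3)
  run task-2 (needs (0, 0, 1), free (1, 7, 3)); after release of (1, 0, 1) the pool is (2, 7, 4)
  run task-4 (needs (1, 3, 2), free (2, 7, 4)); after release of (0, 2, 2) the pool is (2, 9, 6)
  run task-5 (needs (1, 5, 4), free (2, 9, 6)); after release of (1, 2, 1) the pool is (3, 11, 7)
  run task-6 (needs (0, 3, 7), free (3, 11, 7)); after release of (0, 1, 1) the pool is (3, 12, 8)


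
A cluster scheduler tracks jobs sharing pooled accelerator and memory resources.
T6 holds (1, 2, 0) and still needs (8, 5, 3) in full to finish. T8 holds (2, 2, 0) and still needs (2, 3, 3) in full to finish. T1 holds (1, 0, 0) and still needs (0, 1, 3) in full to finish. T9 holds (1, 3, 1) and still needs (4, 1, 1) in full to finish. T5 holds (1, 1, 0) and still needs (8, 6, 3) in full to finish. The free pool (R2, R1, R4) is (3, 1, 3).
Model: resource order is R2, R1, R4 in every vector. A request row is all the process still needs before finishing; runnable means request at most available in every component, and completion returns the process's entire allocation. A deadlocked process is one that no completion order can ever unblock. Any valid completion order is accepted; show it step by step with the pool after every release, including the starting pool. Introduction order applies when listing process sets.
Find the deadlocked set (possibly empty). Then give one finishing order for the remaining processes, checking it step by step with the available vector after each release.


The deadlocked set is T6 and T5.
Key observation: the pool after T1, T9, T8 is (7, 6, 4); every surviving request exceeds it in R2, so progress ends there.
A valid finishing order for the others: T1, T9, T8. Verifying each step:
  pool = (3, 1, 3)
  T1: need (0, 1, 3) fits (3, 1, 3); releases (1, 0, 0), pool now (4, 1, 3)
  T9: need (4, 1, 1) fits (4, 1, 3); releases (1, 3, 1), pool now (5, 4, 4)
  T8: need (2, 3, 3) fits (5, 4, 4); releases (2, 2, 0), pool now (7, 6, 4)
None of the blocked processes ever fits:
  blocked: T6 wants (8, 5, 3), pool (7, 6, 4) — not enough R2
  blocked: T5 wants (8, 6, 3), pool (7, 6, 4) — not enough R2


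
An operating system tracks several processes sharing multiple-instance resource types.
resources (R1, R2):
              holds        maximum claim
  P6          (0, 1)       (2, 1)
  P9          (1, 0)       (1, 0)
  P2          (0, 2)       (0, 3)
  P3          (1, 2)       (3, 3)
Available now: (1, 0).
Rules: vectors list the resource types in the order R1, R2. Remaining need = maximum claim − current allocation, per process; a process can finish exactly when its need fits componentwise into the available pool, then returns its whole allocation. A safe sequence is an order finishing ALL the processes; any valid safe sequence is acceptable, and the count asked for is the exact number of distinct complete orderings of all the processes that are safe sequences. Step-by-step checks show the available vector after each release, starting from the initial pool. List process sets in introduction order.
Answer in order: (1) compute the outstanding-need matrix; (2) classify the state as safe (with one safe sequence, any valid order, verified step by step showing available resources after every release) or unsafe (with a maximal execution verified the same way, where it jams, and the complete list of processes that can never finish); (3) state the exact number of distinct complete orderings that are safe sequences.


(1) Need matrix, components ordered R1, R2:
  P6: (2, 0)
  P9: (0, 0)
  P2: (0, 1)
  P3: (2, 1)
(2) SAFE, for example via the order P9, P6, P3, P2.
Key observation: reading the order forward, P6 is the first process whose need (2, 0) meets the free pool (2, 0) exactly on a resource it requests.
Verifying each step:
  pool = (1, 0)
  P9 needs (0, 0) <= (1, 0) -> finishes; pool += (1, 0) = (2, 0)
  P6 needs (2, 0) <= (2, 0) -> finishes; pool += (0, 1) = (2, 1)
  P3 needs (2, 1) <= (2, 1) -> finishes; pool += (1, 2) = (3, 3)
  P2 needs (0, 1) <= (3, 3) -> finishes; pool += (0, 2) = (3, 5)
(3) The exact count: 2 of the possible complete orderings are safe sequences.


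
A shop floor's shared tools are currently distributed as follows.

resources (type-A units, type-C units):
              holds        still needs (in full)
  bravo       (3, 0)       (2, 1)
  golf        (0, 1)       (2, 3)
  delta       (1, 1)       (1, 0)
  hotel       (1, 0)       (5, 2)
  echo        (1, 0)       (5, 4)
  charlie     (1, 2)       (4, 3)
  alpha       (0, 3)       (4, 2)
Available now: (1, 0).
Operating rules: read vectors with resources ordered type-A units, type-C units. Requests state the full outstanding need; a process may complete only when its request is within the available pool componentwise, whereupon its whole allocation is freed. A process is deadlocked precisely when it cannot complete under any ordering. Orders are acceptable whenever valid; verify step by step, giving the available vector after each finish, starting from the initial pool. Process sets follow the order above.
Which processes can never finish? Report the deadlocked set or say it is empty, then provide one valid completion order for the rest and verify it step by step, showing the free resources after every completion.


The deadlocked set is golf, hotel, echo, charlie and alpha.
Key observation: no order helps: past delta, bravo, the free pool tops out at (5, 1), below what each blocked process needs in type-C units.
The rest can finish in the order delta, bravo. Verifying each step:
  pool = (1, 0)
  delta needs (1, 0) <= (1, 0) -> finishes; pool += (1, 1) = (2, 1)
  bravo needs (2, 1) <= (2, 1) -> finishes; pool += (3, 0) = (5, 1)
The blocked processes can never fit:
  golf still needs (2, 3) but only (5, 1) is free — short on type-C units
  hotel still needs (5, 2) but only (5, 1) is free — short on type-C units
  echo still needs (5, 4) but only (5, 1) is free — short on type-C units
  charlie still needs (4, 3) but only (5, 1) is free — short on type-C units
  alpha still needs (4, 2) but only (5, 1) is free — short on type-C units


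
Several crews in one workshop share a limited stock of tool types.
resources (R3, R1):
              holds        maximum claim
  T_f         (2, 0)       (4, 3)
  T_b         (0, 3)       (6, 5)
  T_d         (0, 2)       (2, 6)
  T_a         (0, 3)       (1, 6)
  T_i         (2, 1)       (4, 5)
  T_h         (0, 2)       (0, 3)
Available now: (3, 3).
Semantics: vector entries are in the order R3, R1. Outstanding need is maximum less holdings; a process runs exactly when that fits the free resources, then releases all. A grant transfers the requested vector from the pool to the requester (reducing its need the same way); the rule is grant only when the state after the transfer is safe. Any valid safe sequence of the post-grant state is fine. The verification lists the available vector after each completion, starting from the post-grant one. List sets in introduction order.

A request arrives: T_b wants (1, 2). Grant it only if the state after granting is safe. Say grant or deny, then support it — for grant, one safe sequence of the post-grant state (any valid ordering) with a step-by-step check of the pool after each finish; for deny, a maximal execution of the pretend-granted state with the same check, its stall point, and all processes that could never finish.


GRANT: granting preserves safety; a valid post-grant sequence is T_h, T_a, T_f, T_d, T_i, T_b.
Key observation: with (2, 1) left after the transfer, T_h can run at once — the state stays safe.
Step-by-step check of the post-grant state:
  pool = (2, 1)
  T_h: need (0, 1) fits (2, 1); releases (0, 2), pool now (2, 3)
  T_a: need (1, 3) fits (2, 3); releases (0, 3), pool now (2, 6)
  T_f: need (2, 3) fits (2, 6); releases (2, 0), pool now (4, 6)
  T_d: need (2, 4) fits (4, 6); releases (0, 2), pool now (4, 8)
  T_i: need (2, 4) fits (4, 8); releases (2, 1), pool now (6, 9)
  T_b: need (5, 0) fits (6, 9); releases (1, 5), pool now (7, 14)


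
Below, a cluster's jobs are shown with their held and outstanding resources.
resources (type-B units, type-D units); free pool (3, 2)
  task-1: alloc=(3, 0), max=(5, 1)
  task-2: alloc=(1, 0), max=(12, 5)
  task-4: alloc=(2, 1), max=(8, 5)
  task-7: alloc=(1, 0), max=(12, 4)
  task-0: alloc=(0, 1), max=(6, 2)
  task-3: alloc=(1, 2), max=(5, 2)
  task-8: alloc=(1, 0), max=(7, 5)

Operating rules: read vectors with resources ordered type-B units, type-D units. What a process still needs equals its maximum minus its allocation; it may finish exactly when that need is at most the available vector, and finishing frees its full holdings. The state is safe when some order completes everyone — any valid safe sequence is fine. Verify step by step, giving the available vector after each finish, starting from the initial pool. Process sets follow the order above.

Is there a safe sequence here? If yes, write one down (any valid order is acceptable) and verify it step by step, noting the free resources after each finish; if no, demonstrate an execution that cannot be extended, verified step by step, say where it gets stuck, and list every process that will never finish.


The state is UNSAFE.
Key observation: the wall is type-B units: completing task-1, task-3, task-4, task-0, task-8 brings the pool only to (10, 6), and all the rest need more.
Going as far as possible: task-1, task-3, task-4, task-0, task-8; after that, nothing fits. Step-by-step check:
  pool = (3, 2)
  task-1 needs (2, 1) <= (3, 2) -> finishes; pool += (3, 0) = (6, 2)
  task-3 needs (4, 0) <= (6, 2) -> finishes; pool += (1, 2) = (7, 4)
  task-4 needs (6, 4) <= (7, 4) -> finishes; pool += (2, 1) = (9, 5)
  task-0 needs (6, 1) <= (9, 5) -> finishes; pool += (0, 1) = (9, 6)
  task-8 needs (6, 5) <= (9, 6) -> finishes; pool += (1, 0) = (10, 6)
  task-2 still needs (11, 5) but only (10, 6) is free — short on type-B units
  task-7 still needs (11, 4) but only (10, 6) is free — short on type-B units
Processes that can never finish: task-2 and task-7.


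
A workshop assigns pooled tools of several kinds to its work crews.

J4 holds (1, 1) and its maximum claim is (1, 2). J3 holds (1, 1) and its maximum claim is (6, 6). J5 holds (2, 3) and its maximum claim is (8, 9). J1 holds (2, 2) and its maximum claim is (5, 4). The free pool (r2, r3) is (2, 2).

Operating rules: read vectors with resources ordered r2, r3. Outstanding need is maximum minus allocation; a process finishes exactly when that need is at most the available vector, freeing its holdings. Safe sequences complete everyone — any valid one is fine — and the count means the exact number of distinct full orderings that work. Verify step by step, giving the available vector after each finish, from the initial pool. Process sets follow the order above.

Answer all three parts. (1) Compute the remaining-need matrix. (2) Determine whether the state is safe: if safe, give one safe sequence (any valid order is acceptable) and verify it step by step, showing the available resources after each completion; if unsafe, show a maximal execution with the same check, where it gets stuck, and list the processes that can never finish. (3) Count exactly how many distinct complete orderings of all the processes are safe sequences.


(1) Outstanding need per process (order r2, r3):
  J4: (0, 1)
  J3: (5, 5)
  J5: (6, 6)
  J1: (3, 2)
(2) The state is SAFE; one workable sequence: J4, J1, J3, J5.
Key observation: at J1 the run first touches a limit — (3, 2) against (3, 3), exact on a resource it actually requests.
Step-by-step check:
  pool = (2, 2)
  J4 needs (0, 1) <= (2, 2) -> finishes; pool += (1, 1) = (3, 3)
  J1 needs (3, 2) <= (3, 3) -> finishes; pool += (2, 2) = (5, 5)
  J3 needs (5, 5) <= (5, 5) -> finishes; pool += (1, 1) = (6, 6)
  J5 needs (6, 6) <= (6, 6) -> finishes; pool += (2, 3) = (8, 9)
(3) Precisely 1 of the possible complete orderings is a safe sequence.


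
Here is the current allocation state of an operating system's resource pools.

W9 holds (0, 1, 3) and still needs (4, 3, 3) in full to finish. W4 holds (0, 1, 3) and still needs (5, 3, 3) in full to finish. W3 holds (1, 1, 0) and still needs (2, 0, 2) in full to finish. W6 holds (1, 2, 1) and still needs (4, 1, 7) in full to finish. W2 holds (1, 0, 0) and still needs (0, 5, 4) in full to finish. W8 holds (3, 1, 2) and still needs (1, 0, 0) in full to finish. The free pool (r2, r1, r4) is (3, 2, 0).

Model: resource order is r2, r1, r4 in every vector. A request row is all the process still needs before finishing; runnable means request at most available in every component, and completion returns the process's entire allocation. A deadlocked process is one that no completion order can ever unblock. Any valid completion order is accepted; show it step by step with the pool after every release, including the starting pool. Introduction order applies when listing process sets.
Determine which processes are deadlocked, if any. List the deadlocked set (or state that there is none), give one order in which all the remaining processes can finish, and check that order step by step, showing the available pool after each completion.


The deadlocked set is W9, W4, W6 and W2.
Key observation: the pool after W8, W3 is (7, 4, 2); every surviving request exceeds it in r4, so progress ends there.
The rest can finish in the order W8, W3. Verifying each step:
  pool = (3, 2, 0)
  run W8 (needs (1, 0, 0), free (3, 2, 0)); after release of (3, 1, 2) the pool is (6, 3, 2)
  run W3 (needs (2, 0, 2), free (6, 3, 2)); after release of (1, 1, 0) the pool is (7, 4, 2)
The blocked processes can never fit:
  W9 still needs (4, 3, 3) but only (7, 4, 2) is free — short on r4
  W4 still needs (5, 3, 3) but only (7, 4, 2) is free — short on r4
  W6 still needs (4, 1, 7) but only (7, 4, 2) is free — short on r4
  W2 still needs (0, 5, 4) but only (7, 4, 2) is free — short on r1 and r4


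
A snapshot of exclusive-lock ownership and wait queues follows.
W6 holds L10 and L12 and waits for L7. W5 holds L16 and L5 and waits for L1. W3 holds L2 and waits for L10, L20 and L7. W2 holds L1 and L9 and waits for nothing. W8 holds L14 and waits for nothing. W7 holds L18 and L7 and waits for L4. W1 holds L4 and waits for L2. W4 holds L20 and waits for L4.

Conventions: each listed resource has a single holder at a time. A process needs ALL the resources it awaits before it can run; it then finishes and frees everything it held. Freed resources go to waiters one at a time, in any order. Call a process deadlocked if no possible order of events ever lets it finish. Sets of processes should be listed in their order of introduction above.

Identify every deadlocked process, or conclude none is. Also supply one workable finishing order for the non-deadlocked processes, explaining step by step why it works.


The deadlocked set is W6, W3, W7, W1 and W4.
Key observation: W6 -> W7 -> W1 -> W3 -> W6 is a circular wait — nothing in it can go first; W4 is caught in further circular waits.
A valid finishing order for the others: W2, W5, W8.
Walking it through:
  W2 waits on nothing -> runs at once and releases L1 and L9
  W5 waits on L1 — all released -> runs and releases L16 and L5
  W8 waits on nothing -> runs at once and releases L14
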